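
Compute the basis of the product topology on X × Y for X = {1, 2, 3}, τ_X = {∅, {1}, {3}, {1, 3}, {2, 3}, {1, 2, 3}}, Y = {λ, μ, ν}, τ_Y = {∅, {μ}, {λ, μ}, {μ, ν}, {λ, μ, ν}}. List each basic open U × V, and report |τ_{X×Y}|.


Basis B = {∅ × ∅, {1} × {μ}, {3} × {μ}, {1} × {λ, μ}, {1} × {μ, ν}, {1, 3} × {μ}, {2, 3} × {μ}, {3} × {λ, μ}, {3} × {μ, ν}, {1} × {λ, μ, ν}, {1, 2, 3} × {μ}, {3} × {λ, μ, ν}, {1, 3} × {λ, μ}, {1, 3} × {μ, ν}, {2, 3} × {λ, μ}, {2, 3} × {μ, ν}, {1, 3} × {λ, μ, ν}, {1, 2, 3} × {λ, μ}, {1, 2, 3} × {μ, ν}, {2, 3} × {λ, μ, ν}, {1, 2, 3} × {λ, μ, ν}}; |τ_{X×Y}| = 70.

Enumerate products U × V with U ∈ τ_X, V ∈ τ_Y (deduplicated):
  ∅ × ∅ = {} (∅)
  {1} × {μ} = {(1,μ)}
  {3} × {μ} = {(3,μ)}
  {1} × {λ, μ} = {(1,λ), (1,μ)}
  {1} × {μ, ν} = {(1,μ), (1,ν)}
  {1, 3} × {μ} = {(1,μ), (3,μ)}
  {2, 3} × {μ} = {(2,μ), (3,μ)}
  {3} × {λ, μ} = {(3,λ), (3,μ)}
  {3} × {μ, ν} = {(3,μ), (3,ν)}
  {1} × {λ, μ, ν} = {(1,λ), (1,μ), (1,ν)}
  {1, 2, 3} × {μ} = {(1,μ), (2,μ), (3,μ)}
  {3} × {λ, μ, ν} = {(3,λ), (3,μ), (3,ν)}
  {1, 3} × {λ, μ} = {(1,λ), (1,μ), (3,λ), (3,μ)}
  {1, 3} × {μ, ν} = {(1,μ), (1,ν), (3,μ), (3,ν)}
  {2, 3} × {λ, μ} = {(2,λ), (2,μ), (3,λ), (3,μ)}
  {2, 3} × {μ, ν} = {(2,μ), (2,ν), (3,μ), (3,ν)}
  {1, 3} × {λ, μ, ν} = {(1,λ), (1,μ), (1,ν), (3,λ), (3,μ), (3,ν)}
  {1, 2, 3} × {λ, μ} = {(1,λ), (1,μ), (2,λ), (2,μ), (3,λ), (3,μ)}
  {1, 2, 3} × {μ, ν} = {(1,μ), (1,ν), (2,μ), (2,ν), (3,μ), (3,ν)}
  {2, 3} × {λ, μ, ν} = {(2,λ), (2,μ), (2,ν), (3,λ), (3,μ), (3,ν)}
  {1, 2, 3} × {λ, μ, ν} = {(1,λ), (1,μ), (1,ν), (2,λ), (2,μ), (2,ν), (3,λ), (3,μ), (3,ν)}
These 21 distinct sets form the basis B.
Close under arbitrary unions to get τ_{X×Y}; counting gives |τ_{X×Y}| = 70.


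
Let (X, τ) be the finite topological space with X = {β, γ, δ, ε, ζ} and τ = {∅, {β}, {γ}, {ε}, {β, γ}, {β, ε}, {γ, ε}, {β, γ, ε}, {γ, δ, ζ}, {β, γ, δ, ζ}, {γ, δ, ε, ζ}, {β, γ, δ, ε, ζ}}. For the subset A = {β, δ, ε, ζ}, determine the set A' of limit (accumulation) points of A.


A' = {δ, ζ}

For each x ∈ X, list the open sets U ∈ τ with x ∈ U, then check whether U ∩ (A ∖ {x}) ≠ ∅ for every such U.
  x = β: open {β} ∋ x has {β} ∩ (A ∖ {β}) = ∅, so x is NOT a limit point.
  x = γ: open {γ} ∋ x has {γ} ∩ (A ∖ {γ}) = ∅, so x is NOT a limit point.
  x = δ: opens ∋ x are {γ, δ, ζ}, {β, γ, δ, ζ}, {γ, δ, ε, ζ}, {β, γ, δ, ε, ζ}; each meets A ∖ {δ}, so x IS a limit point.
  x = ε: open {ε} ∋ x has {ε} ∩ (A ∖ {ε}) = ∅, so x is NOT a limit point.
  x = ζ: opens ∋ x are {γ, δ, ζ}, {β, γ, δ, ζ}, {γ, δ, ε, ζ}, {β, γ, δ, ε, ζ}; each meets A ∖ {ζ}, so x IS a limit point.
Collecting: A' = {δ, ζ}.


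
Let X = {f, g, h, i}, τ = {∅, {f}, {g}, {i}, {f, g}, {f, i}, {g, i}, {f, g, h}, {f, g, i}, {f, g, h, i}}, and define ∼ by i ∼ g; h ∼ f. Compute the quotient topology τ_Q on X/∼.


X/∼ = {[f=h], [g=i]}; |τ_Q| = 3.

Equivalence classes: [f=h], [g=i].
Quotient map π: X → X/∼ sends f ↦ [f=h], g ↦ [g=i], h ↦ [f=h], i ↦ [g=i].
For each subset V ⊆ X/∼, compute π^{-1}(V) ⊆ X and check whether π^{-1}(V) ∈ τ. V is open in τ_Q iff π^{-1}(V) ∈ τ.
  V = {}: π^{-1}(V) = ∅ ∈ τ ✓.
  V = {[f=h]}: π^{-1}(V) = {f, h} ∉ τ ✗.
  V = {[g=i]}: π^{-1}(V) = {g, i} ∈ τ ✓.
  V = {[f=h], [g=i]}: π^{-1}(V) = {f, g, h, i} ∈ τ ✓.
Open sets in the quotient: τ_Q = {{}, {[g=i]}, {[f=h], [g=i]}} (3 elements).


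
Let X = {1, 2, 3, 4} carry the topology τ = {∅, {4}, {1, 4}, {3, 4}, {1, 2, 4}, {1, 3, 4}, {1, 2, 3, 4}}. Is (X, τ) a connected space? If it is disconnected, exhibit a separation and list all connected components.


(X, τ) is connected.

Find clopen sets (U ∈ τ with X ∖ U ∈ τ):
  U = ∅, X ∖ U = {1, 2, 3, 4} — both open, so U is clopen.
  U = {1, 2, 3, 4}, X ∖ U = ∅ — both open, so U is clopen.
Only trivial clopens (∅ and X) exist, so (X, τ) is connected.
Compute connected components by grouping points that agree on all clopens:
  component: {1, 2, 3, 4}


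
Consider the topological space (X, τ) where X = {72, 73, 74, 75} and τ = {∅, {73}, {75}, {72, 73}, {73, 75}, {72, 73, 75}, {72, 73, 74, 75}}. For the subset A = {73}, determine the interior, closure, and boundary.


int(A) = {73}, cl(A) = {72, 73, 74}, ∂A = {72, 74}.

Closed sets in (X, τ) are complements of opens:
  closed(X, τ) = {∅, {74}, {72, 74}, {74, 75}, {72, 73, 74}, {72, 74, 75}, {72, 73, 74, 75}}.
int(A) = ⋃ {U ∈ τ : U ⊆ A}. Opens contained in A: ∅, {73}.
Taking the union of these: int(A) = {73}.
cl(A) = ⋂ {C closed : A ⊆ C}. Closed sets containing A: {72, 73, 74}, {72, 73, 74, 75}.
Intersecting these: cl(A) = {72, 73, 74}.
∂A = cl(A) ∖ int(A) = {72, 73, 74} ∖ {73} = {72, 74}.


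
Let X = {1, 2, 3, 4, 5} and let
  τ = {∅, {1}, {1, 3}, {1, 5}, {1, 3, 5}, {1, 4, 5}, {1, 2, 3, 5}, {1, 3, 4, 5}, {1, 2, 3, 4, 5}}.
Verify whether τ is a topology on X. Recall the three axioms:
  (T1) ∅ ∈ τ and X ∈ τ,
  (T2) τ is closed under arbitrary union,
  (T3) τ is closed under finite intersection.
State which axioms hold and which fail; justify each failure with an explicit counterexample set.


τ IS a topology on X.

Axiom (T1): ∅ ∈ τ? Yes; X ∈ τ? Yes.
Axiom (T2/T3): check pairwise unions and intersections of members of τ.
All pairwise intersections and unions checked — each lies in τ. Therefore τ satisfies (T1), (T2), (T3): it IS a topology on X.


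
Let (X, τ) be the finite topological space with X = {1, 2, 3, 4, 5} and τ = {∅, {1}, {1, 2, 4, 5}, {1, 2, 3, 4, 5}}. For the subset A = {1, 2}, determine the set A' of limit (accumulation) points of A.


A' = {2, 3, 4, 5}

For each x ∈ X, list the open sets U ∈ τ with x ∈ U, then check whether U ∩ (A ∖ {x}) ≠ ∅ for every such U.
  x = 1: open {1} ∋ x has {1} ∩ (A ∖ {1}) = ∅, so x is NOT a limit point.
  x = 2: opens ∋ x are {1, 2, 4, 5}, {1, 2, 3, 4, 5}; each meets A ∖ {2}, so x IS a limit point.
  x = 3: opens ∋ x are {1, 2, 3, 4, 5}; each meets A ∖ {3}, so x IS a limit point.
  x = 4: opens ∋ x are {1, 2, 4, 5}, {1, 2, 3, 4, 5}; each meets A ∖ {4}, so x IS a limit point.
  x = 5: opens ∋ x are {1, 2, 4, 5}, {1, 2, 3, 4, 5}; each meets A ∖ {5}, so x IS a limit point.
Collecting: A' = {2, 3, 4, 5}.


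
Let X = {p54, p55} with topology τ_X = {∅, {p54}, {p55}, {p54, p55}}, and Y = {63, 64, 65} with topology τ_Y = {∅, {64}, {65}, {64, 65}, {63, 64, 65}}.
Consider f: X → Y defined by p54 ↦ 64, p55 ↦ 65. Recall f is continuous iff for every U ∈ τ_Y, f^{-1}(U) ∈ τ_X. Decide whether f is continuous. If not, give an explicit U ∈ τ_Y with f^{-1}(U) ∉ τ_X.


f IS continuous.

Compute f^{-1}(U) for each U ∈ τ_Y:
  U = ∅: f^{-1}(U) = ∅ ∈ τ_X ✓.
  U = {64}: f^{-1}(U) = {p54} ∈ τ_X ✓.
  U = {65}: f^{-1}(U) = {p55} ∈ τ_X ✓.
  U = {64, 65}: f^{-1}(U) = {p54, p55} ∈ τ_X ✓.
  U = {63, 64, 65}: f^{-1}(U) = {p54, p55} ∈ τ_X ✓.
Every preimage lies in τ_X, so f IS continuous.


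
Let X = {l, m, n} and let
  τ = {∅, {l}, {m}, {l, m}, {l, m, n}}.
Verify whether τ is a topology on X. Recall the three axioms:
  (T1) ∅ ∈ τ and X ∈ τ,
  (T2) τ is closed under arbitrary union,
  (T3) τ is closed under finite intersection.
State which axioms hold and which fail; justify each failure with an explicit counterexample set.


τ IS a topology on X.

Axiom (T1): ∅ ∈ τ? Yes; X ∈ τ? Yes.
Axiom (T2/T3): check pairwise unions and intersections of members of τ.
All pairwise intersections and unions checked — each lies in τ. Therefore τ satisfies (T1), (T2), (T3): it IS a topology on X.


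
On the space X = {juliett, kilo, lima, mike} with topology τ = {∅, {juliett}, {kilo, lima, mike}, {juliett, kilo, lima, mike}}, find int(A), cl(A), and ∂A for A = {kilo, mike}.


int(A) = ∅, cl(A) = {kilo, lima, mike}, ∂A = {kilo, lima, mike}.

Closed sets in (X, τ) are complements of opens:
  closed(X, τ) = {∅, {juliett}, {kilo, lima, mike}, {juliett, kilo, lima, mike}}.
int(A) = ⋃ {U ∈ τ : U ⊆ A}. Opens contained in A: ∅.
Taking the union of these: int(A) = ∅.
cl(A) = ⋂ {C closed : A ⊆ C}. Closed sets containing A: {kilo, lima, mike}, {juliett, kilo, lima, mike}.
Intersecting these: cl(A) = {kilo, lima, mike}.
∂A = cl(A) ∖ int(A) = {kilo, lima, mike} ∖ ∅ = {kilo, lima, mike}.


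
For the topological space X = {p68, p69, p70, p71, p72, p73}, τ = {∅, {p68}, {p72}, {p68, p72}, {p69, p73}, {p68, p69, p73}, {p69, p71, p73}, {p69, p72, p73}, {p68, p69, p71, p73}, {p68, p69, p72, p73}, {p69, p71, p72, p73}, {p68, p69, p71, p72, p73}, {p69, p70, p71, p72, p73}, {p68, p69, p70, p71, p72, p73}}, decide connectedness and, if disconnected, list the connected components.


(X, τ) is disconnected; components = [{p68}, {p69, p70, p71, p72, p73}].

Find clopen sets (U ∈ τ with X ∖ U ∈ τ):
  U = ∅, X ∖ U = {p68, p69, p70, p71, p72, p73} — both open, so U is clopen.
  U = {p68}, X ∖ U = {p69, p70, p71, p72, p73} — both open, so U is clopen.
  U = {p69, p70, p71, p72, p73}, X ∖ U = {p68} — both open, so U is clopen.
  U = {p68, p69, p70, p71, p72, p73}, X ∖ U = ∅ — both open, so U is clopen.
Nontrivial clopen(s) exist: e.g. {p69, p70, p71, p72, p73}. So (X, τ) is disconnected.
Compute connected components by grouping points that agree on all clopens:
  component: {p68}
  component: {p69, p70, p71, p72, p73}


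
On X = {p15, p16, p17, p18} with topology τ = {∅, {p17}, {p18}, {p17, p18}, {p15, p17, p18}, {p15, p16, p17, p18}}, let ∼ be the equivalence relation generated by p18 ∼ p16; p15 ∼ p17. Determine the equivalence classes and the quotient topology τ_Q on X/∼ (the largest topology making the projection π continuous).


X/∼ = {[p15=p17], [p16=p18]}; |τ_Q| = 2.

Equivalence classes: [p15=p17], [p16=p18].
Quotient map π: X → X/∼ sends p15 ↦ [p15=p17], p16 ↦ [p16=p18], p17 ↦ [p15=p17], p18 ↦ [p16=p18].
For each subset V ⊆ X/∼, compute π^{-1}(V) ⊆ X and check whether π^{-1}(V) ∈ τ. V is open in τ_Q iff π^{-1}(V) ∈ τ.
  V = {}: π^{-1}(V) = ∅ ∈ τ ✓.
  V = {[p15=p17]}: π^{-1}(V) = {p15, p17} ∉ τ ✗.
  V = {[p16=p18]}: π^{-1}(V) = {p16, p18} ∉ τ ✗.
  V = {[p15=p17], [p16=p18]}: π^{-1}(V) = {p15, p16, p17, p18} ∈ τ ✓.
Open sets in the quotient: τ_Q = {{}, {[p15=p17], [p16=p18]}} (2 elements).


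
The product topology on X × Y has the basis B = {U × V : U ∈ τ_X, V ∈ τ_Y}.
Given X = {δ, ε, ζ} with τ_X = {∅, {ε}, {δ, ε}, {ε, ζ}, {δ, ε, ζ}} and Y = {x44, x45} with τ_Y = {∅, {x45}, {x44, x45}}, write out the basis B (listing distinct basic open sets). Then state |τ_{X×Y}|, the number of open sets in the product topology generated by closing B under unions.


Basis B = {∅ × ∅, {ε} × {x45}, {δ, ε} × {x45}, {ε} × {x44, x45}, {ε, ζ} × {x45}, {δ, ε, ζ} × {x45}, {δ, ε} × {x44, x45}, {ε, ζ} × {x44, x45}, {δ, ε, ζ} × {x44, x45}}; |τ_{X×Y}| = 14.

Enumerate products U × V with U ∈ τ_X, V ∈ τ_Y (deduplicated):
  ∅ × ∅ = {} (∅)
  {ε} × {x45} = {(ε,x45)}
  {δ, ε} × {x45} = {(δ,x45), (ε,x45)}
  {ε} × {x44, x45} = {(ε,x44), (ε,x45)}
  {ε, ζ} × {x45} = {(ε,x45), (ζ,x45)}
  {δ, ε, ζ} × {x45} = {(δ,x45), (ε,x45), (ζ,x45)}
  {δ, ε} × {x44, x45} = {(δ,x44), (δ,x45), (ε,x44), (ε,x45)}
  {ε, ζ} × {x44, x45} = {(ε,x44), (ε,x45), (ζ,x44), (ζ,x45)}
  {δ, ε, ζ} × {x44, x45} = {(δ,x44), (δ,x45), (ε,x44), (ε,x45), (ζ,x44), (ζ,x45)}
These 9 distinct sets form the basis B.
Close under arbitrary unions to get τ_{X×Y}; counting gives |τ_{X×Y}| = 14.


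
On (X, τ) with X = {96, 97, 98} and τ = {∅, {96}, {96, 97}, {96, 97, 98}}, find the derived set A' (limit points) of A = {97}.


A' = {98}

For each x ∈ X, list the open sets U ∈ τ with x ∈ U, then check whether U ∩ (A ∖ {x}) ≠ ∅ for every such U.
  x = 96: open {96} ∋ x has {96} ∩ (A ∖ {96}) = ∅, so x is NOT a limit point.
  x = 97: open {96, 97} ∋ x has {96, 97} ∩ (A ∖ {97}) = ∅, so x is NOT a limit point.
  x = 98: opens ∋ x are {96, 97, 98}; each meets A ∖ {98}, so x IS a limit point.
Collecting: A' = {98}.


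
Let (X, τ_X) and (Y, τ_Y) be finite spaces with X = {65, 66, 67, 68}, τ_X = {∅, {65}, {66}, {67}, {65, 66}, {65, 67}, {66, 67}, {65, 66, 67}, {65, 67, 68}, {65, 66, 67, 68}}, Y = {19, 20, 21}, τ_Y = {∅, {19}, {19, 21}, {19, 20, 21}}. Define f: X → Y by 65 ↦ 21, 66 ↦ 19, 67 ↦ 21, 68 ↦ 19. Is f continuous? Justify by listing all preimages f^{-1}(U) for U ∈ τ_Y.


f is NOT continuous.

Compute f^{-1}(U) for each U ∈ τ_Y:
  U = ∅: f^{-1}(U) = ∅ ∈ τ_X ✓.
  U = {19}: f^{-1}(U) = {66, 68} ∉ τ_X ✗.
  U = {19, 21}: f^{-1}(U) = {65, 66, 67, 68} ∈ τ_X ✓.
  U = {19, 20, 21}: f^{-1}(U) = {65, 66, 67, 68} ∈ τ_X ✓.
Found U = {19} with f^{-1}(U) = {66, 68} not in τ_X. Therefore f is NOT continuous.


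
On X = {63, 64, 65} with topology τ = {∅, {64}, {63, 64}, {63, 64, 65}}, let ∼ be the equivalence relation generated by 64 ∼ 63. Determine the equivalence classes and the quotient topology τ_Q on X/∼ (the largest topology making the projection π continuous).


X/∼ = {[63=64], [65]}; |τ_Q| = 3.

Equivalence classes: [63=64], [65].
Quotient map π: X → X/∼ sends 63 ↦ [63=64], 64 ↦ [63=64], 65 ↦ [65].
For each subset V ⊆ X/∼, compute π^{-1}(V) ⊆ X and check whether π^{-1}(V) ∈ τ. V is open in τ_Q iff π^{-1}(V) ∈ τ.
  V = {}: π^{-1}(V) = ∅ ∈ τ ✓.
  V = {[63=64]}: π^{-1}(V) = {63, 64} ∈ τ ✓.
  V = {[65]}: π^{-1}(V) = {65} ∉ τ ✗.
  V = {[63=64], [65]}: π^{-1}(V) = {63, 64, 65} ∈ τ ✓.
Open sets in the quotient: τ_Q = {{}, {[63=64]}, {[63=64], [65]}} (3 elements).


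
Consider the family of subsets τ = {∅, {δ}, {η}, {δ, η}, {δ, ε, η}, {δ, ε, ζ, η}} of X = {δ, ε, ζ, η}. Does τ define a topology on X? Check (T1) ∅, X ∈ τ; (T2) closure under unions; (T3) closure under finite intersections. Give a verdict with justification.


τ IS a topology on X.

Axiom (T1): ∅ ∈ τ? Yes; X ∈ τ? Yes.
Axiom (T2/T3): check pairwise unions and intersections of members of τ.
All pairwise intersections and unions checked — each lies in τ. Therefore τ satisfies (T1), (T2), (T3): it IS a topology on X.


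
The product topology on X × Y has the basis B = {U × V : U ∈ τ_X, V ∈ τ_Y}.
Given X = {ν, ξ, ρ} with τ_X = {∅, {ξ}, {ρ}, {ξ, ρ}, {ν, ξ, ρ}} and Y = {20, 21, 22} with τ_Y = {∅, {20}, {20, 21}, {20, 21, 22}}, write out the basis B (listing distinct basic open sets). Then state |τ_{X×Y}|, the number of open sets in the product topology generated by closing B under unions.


Basis B = {∅ × ∅, {ξ} × {20}, {ρ} × {20}, {ξ} × {20, 21}, {ξ, ρ} × {20}, {ρ} × {20, 21}, {ν, ξ, ρ} × {20}, {ξ} × {20, 21, 22}, {ρ} × {20, 21, 22}, {ξ, ρ} × {20, 21}, {ν, ξ, ρ} × {20, 21}, {ξ, ρ} × {20, 21, 22}, {ν, ξ, ρ} × {20, 21, 22}}; |τ_{X×Y}| = 30.

Enumerate products U × V with U ∈ τ_X, V ∈ τ_Y (deduplicated):
  ∅ × ∅ = {} (∅)
  {ξ} × {20} = {(ξ,20)}
  {ρ} × {20} = {(ρ,20)}
  {ξ} × {20, 21} = {(ξ,20), (ξ,21)}
  {ξ, ρ} × {20} = {(ξ,20), (ρ,20)}
  {ρ} × {20, 21} = {(ρ,20), (ρ,21)}
  {ν, ξ, ρ} × {20} = {(ν,20), (ξ,20), (ρ,20)}
  {ξ} × {20, 21, 22} = {(ξ,20), (ξ,21), (ξ,22)}
  {ρ} × {20, 21, 22} = {(ρ,20), (ρ,21), (ρ,22)}
  {ξ, ρ} × {20, 21} = {(ξ,20), (ξ,21), (ρ,20), (ρ,21)}
  {ν, ξ, ρ} × {20, 21} = {(ν,20), (ν,21), (ξ,20), (ξ,21), (ρ,20), (ρ,21)}
  {ξ, ρ} × {20, 21, 22} = {(ξ,20), (ξ,21), (ξ,22), (ρ,20), (ρ,21), (ρ,22)}
  {ν, ξ, ρ} × {20, 21, 22} = {(ν,20), (ν,21), (ν,22), (ξ,20), (ξ,21), (ξ,22), (ρ,20), (ρ,21), (ρ,22)}
These 13 distinct sets form the basis B.
Close under arbitrary unions to get τ_{X×Y}; counting gives |τ_{X×Y}| = 30.


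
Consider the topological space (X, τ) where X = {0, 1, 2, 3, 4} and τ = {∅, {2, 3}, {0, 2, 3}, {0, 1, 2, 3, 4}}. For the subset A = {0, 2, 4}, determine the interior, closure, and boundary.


int(A) = ∅, cl(A) = {0, 1, 2, 3, 4}, ∂A = {0, 1, 2, 3, 4}.

Closed sets in (X, τ) are complements of opens:
  closed(X, τ) = {∅, {1, 4}, {0, 1, 4}, {0, 1, 2, 3, 4}}.
int(A) = ⋃ {U ∈ τ : U ⊆ A}. Opens contained in A: ∅.
Taking the union of these: int(A) = ∅.
cl(A) = ⋂ {C closed : A ⊆ C}. Closed sets containing A: {0, 1, 2, 3, 4}.
Intersecting these: cl(A) = {0, 1, 2, 3, 4}.
∂A = cl(A) ∖ int(A) = {0, 1, 2, 3, 4} ∖ ∅ = {0, 1, 2, 3, 4}.


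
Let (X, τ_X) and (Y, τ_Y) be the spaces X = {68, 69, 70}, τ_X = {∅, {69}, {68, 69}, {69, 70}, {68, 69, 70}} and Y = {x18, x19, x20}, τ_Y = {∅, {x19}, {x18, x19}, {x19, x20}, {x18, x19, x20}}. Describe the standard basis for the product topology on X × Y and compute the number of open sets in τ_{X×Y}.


Basis B = {∅ × ∅, {69} × {x19}, {68, 69} × {x19}, {69} × {x18, x19}, {69} × {x19, x20}, {69, 70} × {x19}, {68, 69, 70} × {x19}, {69} × {x18, x19, x20}, {68, 69} × {x18, x19}, {68, 69} × {x19, x20}, {69, 70} × {x18, x19}, {69, 70} × {x19, x20}, {68, 69} × {x18, x19, x20}, {68, 69, 70} × {x18, x19}, {68, 69, 70} × {x19, x20}, {69, 70} × {x18, x19, x20}, {68, 69, 70} × {x18, x19, x20}}; |τ_{X×Y}| = 48.

Enumerate products U × V with U ∈ τ_X, V ∈ τ_Y (deduplicated):
  ∅ × ∅ = {} (∅)
  {69} × {x19} = {(69,x19)}
  {68, 69} × {x19} = {(68,x19), (69,x19)}
  {69} × {x18, x19} = {(69,x18), (69,x19)}
  {69} × {x19, x20} = {(69,x19), (69,x20)}
  {69, 70} × {x19} = {(69,x19), (70,x19)}
  {68, 69, 70} × {x19} = {(68,x19), (69,x19), (70,x19)}
  {69} × {x18, x19, x20} = {(69,x18), (69,x19), (69,x20)}
  {68, 69} × {x18, x19} = {(68,x18), (68,x19), (69,x18), (69,x19)}
  {68, 69} × {x19, x20} = {(68,x19), (68,x20), (69,x19), (69,x20)}
  {69, 70} × {x18, x19} = {(69,x18), (69,x19), (70,x18), (70,x19)}
  {69, 70} × {x19, x20} = {(69,x19), (69,x20), (70,x19), (70,x20)}
  {68, 69} × {x18, x19, x20} = {(68,x18), (68,x19), (68,x20), (69,x18), (69,x19), (69,x20)}
  {68, 69, 70} × {x18, x19} = {(68,x18), (68,x19), (69,x18), (69,x19), (70,x18), (70,x19)}
  {68, 69, 70} × {x19, x20} = {(68,x19), (68,x20), (69,x19), (69,x20), (70,x19), (70,x20)}
  {69, 70} × {x18, x19, x20} = {(69,x18), (69,x19), (69,x20), (70,x18), (70,x19), (70,x20)}
  {68, 69, 70} × {x18, x19, x20} = {(68,x18), (68,x19), (68,x20), (69,x18), (69,x19), (69,x20), (70,x18), (70,x19), (70,x20)}
These 17 distinct sets form the basis B.
Close under arbitrary unions to get τ_{X×Y}; counting gives |τ_{X×Y}| = 48.


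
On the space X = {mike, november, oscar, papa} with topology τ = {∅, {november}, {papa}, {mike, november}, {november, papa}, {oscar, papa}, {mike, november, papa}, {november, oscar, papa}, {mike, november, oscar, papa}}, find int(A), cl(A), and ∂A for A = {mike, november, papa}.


int(A) = {mike, november, papa}, cl(A) = {mike, november, oscar, papa}, ∂A = {oscar}.

Closed sets in (X, τ) are complements of opens:
  closed(X, τ) = {∅, {mike}, {oscar}, {mike, november}, {mike, oscar}, {oscar, papa}, {mike, november, oscar}, {mike, oscar, papa}, {mike, november, oscar, papa}}.
int(A) = ⋃ {U ∈ τ : U ⊆ A}. Opens contained in A: ∅, {november}, {papa}, {mike, november}, {november, papa}, {mike, november, papa}.
Taking the union of these: int(A) = {mike, november, papa}.
cl(A) = ⋂ {C closed : A ⊆ C}. Closed sets containing A: {mike, november, oscar, papa}.
Intersecting these: cl(A) = {mike, november, oscar, papa}.
∂A = cl(A) ∖ int(A) = {mike, november, oscar, papa} ∖ {mike, november, papa} = {oscar}.


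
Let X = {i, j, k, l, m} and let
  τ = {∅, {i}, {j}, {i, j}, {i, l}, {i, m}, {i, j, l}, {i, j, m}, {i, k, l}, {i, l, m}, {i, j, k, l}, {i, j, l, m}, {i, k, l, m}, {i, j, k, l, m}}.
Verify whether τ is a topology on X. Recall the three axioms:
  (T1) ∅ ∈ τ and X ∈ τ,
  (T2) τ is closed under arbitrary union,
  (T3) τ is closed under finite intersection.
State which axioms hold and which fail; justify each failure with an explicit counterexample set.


τ IS a topology on X.

Axiom (T1): ∅ ∈ τ? Yes; X ∈ τ? Yes.
Axiom (T2/T3): check pairwise unions and intersections of members of τ.
All pairwise intersections and unions checked — each lies in τ. Therefore τ satisfies (T1), (T2), (T3): it IS a topology on X.


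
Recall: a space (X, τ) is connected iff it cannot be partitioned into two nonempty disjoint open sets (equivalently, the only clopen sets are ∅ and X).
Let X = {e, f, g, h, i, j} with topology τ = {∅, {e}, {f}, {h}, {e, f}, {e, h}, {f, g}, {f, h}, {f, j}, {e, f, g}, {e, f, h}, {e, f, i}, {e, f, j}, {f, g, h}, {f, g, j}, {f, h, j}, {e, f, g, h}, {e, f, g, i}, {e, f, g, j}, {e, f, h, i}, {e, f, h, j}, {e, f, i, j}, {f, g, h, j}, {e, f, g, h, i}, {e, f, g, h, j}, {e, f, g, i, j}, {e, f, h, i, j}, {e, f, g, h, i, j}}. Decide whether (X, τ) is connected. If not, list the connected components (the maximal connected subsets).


(X, τ) is disconnected; components = [{h}, {e, f, g, i, j}].

Find clopen sets (U ∈ τ with X ∖ U ∈ τ):
  U = ∅, X ∖ U = {e, f, g, h, i, j} — both open, so U is clopen.
  U = {h}, X ∖ U = {e, f, g, i, j} — both open, so U is clopen.
  U = {e, f, g, i, j}, X ∖ U = {h} — both open, so U is clopen.
  U = {e, f, g, h, i, j}, X ∖ U = ∅ — both open, so U is clopen.
Nontrivial clopen(s) exist: e.g. {e, f, g, i, j}. So (X, τ) is disconnected.
Compute connected components by grouping points that agree on all clopens:
  component: {h}
  component: {e, f, g, i, j}


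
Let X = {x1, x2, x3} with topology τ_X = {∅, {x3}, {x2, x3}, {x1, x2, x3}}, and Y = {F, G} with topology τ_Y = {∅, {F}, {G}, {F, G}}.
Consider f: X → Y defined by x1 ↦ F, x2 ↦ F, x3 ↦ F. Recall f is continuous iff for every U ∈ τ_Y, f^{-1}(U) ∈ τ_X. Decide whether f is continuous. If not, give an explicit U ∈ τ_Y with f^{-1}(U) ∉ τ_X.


f IS continuous.

Compute f^{-1}(U) for each U ∈ τ_Y:
  U = ∅: f^{-1}(U) = ∅ ∈ τ_X ✓.
  U = {F}: f^{-1}(U) = {x1, x2, x3} ∈ τ_X ✓.
  U = {G}: f^{-1}(U) = ∅ ∈ τ_X ✓.
  U = {F, G}: f^{-1}(U) = {x1, x2, x3} ∈ τ_X ✓.
Every preimage lies in τ_X, so f IS continuous.


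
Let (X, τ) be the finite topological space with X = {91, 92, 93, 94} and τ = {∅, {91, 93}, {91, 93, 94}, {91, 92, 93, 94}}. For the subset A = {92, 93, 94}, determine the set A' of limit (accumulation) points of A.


A' = {91, 92, 94}

For each x ∈ X, list the open sets U ∈ τ with x ∈ U, then check whether U ∩ (A ∖ {x}) ≠ ∅ for every such U.
  x = 91: opens ∋ x are {91, 93}, {91, 93, 94}, {91, 92, 93, 94}; each meets A ∖ {91}, so x IS a limit point.
  x = 92: opens ∋ x are {91, 92, 93, 94}; each meets A ∖ {92}, so x IS a limit point.
  x = 93: open {91, 93} ∋ x has {91, 93} ∩ (A ∖ {93}) = ∅, so x is NOT a limit point.
  x = 94: opens ∋ x are {91, 93, 94}, {91, 92, 93, 94}; each meets A ∖ {94}, so x IS a limit point.
Collecting: A' = {91, 92, 94}.


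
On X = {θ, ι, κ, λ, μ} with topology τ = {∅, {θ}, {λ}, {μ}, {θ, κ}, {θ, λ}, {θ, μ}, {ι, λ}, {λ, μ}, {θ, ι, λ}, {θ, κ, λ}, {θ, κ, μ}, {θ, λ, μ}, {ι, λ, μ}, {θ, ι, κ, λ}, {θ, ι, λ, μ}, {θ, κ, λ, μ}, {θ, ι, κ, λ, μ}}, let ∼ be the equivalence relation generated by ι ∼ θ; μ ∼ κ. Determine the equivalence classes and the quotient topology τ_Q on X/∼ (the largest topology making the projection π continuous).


X/∼ = {[θ=ι], [κ=μ], [λ]}; |τ_Q| = 4.

Equivalence classes: [θ=ι], [κ=μ], [λ].
Quotient map π: X → X/∼ sends θ ↦ [θ=ι], ι ↦ [θ=ι], κ ↦ [κ=μ], λ ↦ [λ], μ ↦ [κ=μ].
For each subset V ⊆ X/∼, compute π^{-1}(V) ⊆ X and check whether π^{-1}(V) ∈ τ. V is open in τ_Q iff π^{-1}(V) ∈ τ.
  V = {}: π^{-1}(V) = ∅ ∈ τ ✓.
  V = {[θ=ι]}: π^{-1}(V) = {θ, ι} ∉ τ ✗.
  V = {[κ=μ]}: π^{-1}(V) = {κ, μ} ∉ τ ✗.
  V = {[θ=ι], [κ=μ]}: π^{-1}(V) = {θ, ι, κ, μ} ∉ τ ✗.
  V = {[λ]}: π^{-1}(V) = {λ} ∈ τ ✓.
  V = {[θ=ι], [λ]}: π^{-1}(V) = {θ, ι, λ} ∈ τ ✓.
  V = {[κ=μ], [λ]}: π^{-1}(V) = {κ, λ, μ} ∉ τ ✗.
  V = {[θ=ι], [κ=μ], [λ]}: π^{-1}(V) = {θ, ι, κ, λ, μ} ∈ τ ✓.
Open sets in the quotient: τ_Q = {{}, {[λ]}, {[θ=ι], [λ]}, {[θ=ι], [κ=μ], [λ]}} (4 elements).


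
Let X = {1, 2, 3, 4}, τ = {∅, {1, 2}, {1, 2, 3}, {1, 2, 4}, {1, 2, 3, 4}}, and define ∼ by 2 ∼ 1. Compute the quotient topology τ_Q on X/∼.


X/∼ = {[1=2], [3], [4]}; |τ_Q| = 5.

Equivalence classes: [1=2], [3], [4].
Quotient map π: X → X/∼ sends 1 ↦ [1=2], 2 ↦ [1=2], 3 ↦ [3], 4 ↦ [4].
For each subset V ⊆ X/∼, compute π^{-1}(V) ⊆ X and check whether π^{-1}(V) ∈ τ. V is open in τ_Q iff π^{-1}(V) ∈ τ.
  V = {}: π^{-1}(V) = ∅ ∈ τ ✓.
  V = {[1=2]}: π^{-1}(V) = {1, 2} ∈ τ ✓.
  V = {[3]}: π^{-1}(V) = {3} ∉ τ ✗.
  V = {[1=2], [3]}: π^{-1}(V) = {1, 2, 3} ∈ τ ✓.
  V = {[4]}: π^{-1}(V) = {4} ∉ τ ✗.
  V = {[1=2], [4]}: π^{-1}(V) = {1, 2, 4} ∈ τ ✓.
  V = {[3], [4]}: π^{-1}(V) = {3, 4} ∉ τ ✗.
  V = {[1=2], [3], [4]}: π^{-1}(V) = {1, 2, 3, 4} ∈ τ ✓.
Open sets in the quotient: τ_Q = {{}, {[1=2]}, {[1=2], [3]}, {[1=2], [4]}, {[1=2], [3], [4]}} (5 elements).


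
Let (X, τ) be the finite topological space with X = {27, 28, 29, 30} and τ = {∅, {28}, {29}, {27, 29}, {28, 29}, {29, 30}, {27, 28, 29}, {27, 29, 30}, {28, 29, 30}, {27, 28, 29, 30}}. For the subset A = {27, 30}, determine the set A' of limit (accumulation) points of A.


A' = ∅

For each x ∈ X, list the open sets U ∈ τ with x ∈ U, then check whether U ∩ (A ∖ {x}) ≠ ∅ for every such U.
  x = 27: open {27, 29} ∋ x has {27, 29} ∩ (A ∖ {27}) = ∅, so x is NOT a limit point.
  x = 28: open {28} ∋ x has {28} ∩ (A ∖ {28}) = ∅, so x is NOT a limit point.
  x = 29: open {29} ∋ x has {29} ∩ (A ∖ {29}) = ∅, so x is NOT a limit point.
  x = 30: open {29, 30} ∋ x has {29, 30} ∩ (A ∖ {30}) = ∅, so x is NOT a limit point.
Collecting: A' = ∅.


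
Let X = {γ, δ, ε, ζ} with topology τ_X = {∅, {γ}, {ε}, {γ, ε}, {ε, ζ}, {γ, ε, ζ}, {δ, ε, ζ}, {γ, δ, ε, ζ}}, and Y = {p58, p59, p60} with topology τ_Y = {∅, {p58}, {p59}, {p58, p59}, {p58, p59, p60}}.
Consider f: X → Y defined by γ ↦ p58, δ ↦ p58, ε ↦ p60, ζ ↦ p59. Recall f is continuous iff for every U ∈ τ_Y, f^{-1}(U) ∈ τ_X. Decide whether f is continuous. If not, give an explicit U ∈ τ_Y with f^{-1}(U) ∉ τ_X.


f is NOT continuous.

Compute f^{-1}(U) for each U ∈ τ_Y:
  U = ∅: f^{-1}(U) = ∅ ∈ τ_X ✓.
  U = {p58}: f^{-1}(U) = {γ, δ} ∉ τ_X ✗.
  U = {p59}: f^{-1}(U) = {ζ} ∉ τ_X ✗.
  U = {p58, p59}: f^{-1}(U) = {γ, δ, ζ} ∉ τ_X ✗.
  U = {p58, p59, p60}: f^{-1}(U) = {γ, δ, ε, ζ} ∈ τ_X ✓.
Found U = {p58} with f^{-1}(U) = {γ, δ} not in τ_X. Therefore f is NOT continuous.


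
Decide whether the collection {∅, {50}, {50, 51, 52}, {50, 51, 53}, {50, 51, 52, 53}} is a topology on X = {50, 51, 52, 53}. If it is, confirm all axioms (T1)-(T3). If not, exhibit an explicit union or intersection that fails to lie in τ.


τ is NOT a topology on X.

Axiom (T1): ∅ ∈ τ? Yes; X ∈ τ? Yes.
Axiom (T2/T3): check pairwise unions and intersections of members of τ.
Counterexample for (T3): {50, 51, 52} ∩ {50, 51, 53} = {50, 51} ∉ τ. Therefore τ is NOT a topology.


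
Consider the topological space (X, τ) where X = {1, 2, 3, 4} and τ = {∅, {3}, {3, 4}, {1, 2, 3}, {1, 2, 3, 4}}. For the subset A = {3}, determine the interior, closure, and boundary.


int(A) = {3}, cl(A) = {1, 2, 3, 4}, ∂A = {1, 2, 4}.

Closed sets in (X, τ) are complements of opens:
  closed(X, τ) = {∅, {4}, {1, 2}, {1, 2, 4}, {1, 2, 3, 4}}.
int(A) = ⋃ {U ∈ τ : U ⊆ A}. Opens contained in A: ∅, {3}.
Taking the union of these: int(A) = {3}.
cl(A) = ⋂ {C closed : A ⊆ C}. Closed sets containing A: {1, 2, 3, 4}.
Intersecting these: cl(A) = {1, 2, 3, 4}.
∂A = cl(A) ∖ int(A) = {1, 2, 3, 4} ∖ {3} = {1, 2, 4}.


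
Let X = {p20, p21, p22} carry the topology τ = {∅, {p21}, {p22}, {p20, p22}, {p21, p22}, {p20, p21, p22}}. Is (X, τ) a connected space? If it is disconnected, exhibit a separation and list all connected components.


(X, τ) is disconnected; components = [{p21}, {p20, p22}].

Find clopen sets (U ∈ τ with X ∖ U ∈ τ):
  U = ∅, X ∖ U = {p20, p21, p22} — both open, so U is clopen.
  U = {p21}, X ∖ U = {p20, p22} — both open, so U is clopen.
  U = {p20, p22}, X ∖ U = {p21} — both open, so U is clopen.
  U = {p20, p21, p22}, X ∖ U = ∅ — both open, so U is clopen.
Nontrivial clopen(s) exist: e.g. {p20, p22}. So (X, τ) is disconnected.
Compute connected components by grouping points that agree on all clopens:
  component: {p21}
  component: {p20, p22}


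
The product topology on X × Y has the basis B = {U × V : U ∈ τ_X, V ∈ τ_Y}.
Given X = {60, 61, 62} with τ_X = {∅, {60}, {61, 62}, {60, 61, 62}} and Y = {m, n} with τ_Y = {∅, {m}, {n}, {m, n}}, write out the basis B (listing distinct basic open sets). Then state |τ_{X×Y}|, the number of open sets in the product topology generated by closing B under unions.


Basis B = {∅ × ∅, {60} × {m}, {60} × {n}, {60} × {m, n}, {61, 62} × {m}, {61, 62} × {n}, {60, 61, 62} × {m}, {60, 61, 62} × {n}, {61, 62} × {m, n}, {60, 61, 62} × {m, n}}; |τ_{X×Y}| = 16.

Enumerate products U × V with U ∈ τ_X, V ∈ τ_Y (deduplicated):
  ∅ × ∅ = {} (∅)
  {60} × {m} = {(60,m)}
  {60} × {n} = {(60,n)}
  {60} × {m, n} = {(60,m), (60,n)}
  {61, 62} × {m} = {(61,m), (62,m)}
  {61, 62} × {n} = {(61,n), (62,n)}
  {60, 61, 62} × {m} = {(60,m), (61,m), (62,m)}
  {60, 61, 62} × {n} = {(60,n), (61,n), (62,n)}
  {61, 62} × {m, n} = {(61,m), (61,n), (62,m), (62,n)}
  {60, 61, 62} × {m, n} = {(60,m), (60,n), (61,m), (61,n), (62,m), (62,n)}
These 10 distinct sets form the basis B.
Close under arbitrary unions to get τ_{X×Y}; counting gives |τ_{X×Y}| = 16.


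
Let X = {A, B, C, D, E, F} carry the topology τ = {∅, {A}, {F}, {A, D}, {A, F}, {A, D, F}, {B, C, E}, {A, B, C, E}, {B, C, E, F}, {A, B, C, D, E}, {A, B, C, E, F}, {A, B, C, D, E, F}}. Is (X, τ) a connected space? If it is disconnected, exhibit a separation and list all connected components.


(X, τ) is disconnected; components = [{F}, {A, D}, {B, C, E}].

Find clopen sets (U ∈ τ with X ∖ U ∈ τ):
  U = ∅, X ∖ U = {A, B, C, D, E, F} — both open, so U is clopen.
  U = {F}, X ∖ U = {A, B, C, D, E} — both open, so U is clopen.
  U = {A, D}, X ∖ U = {B, C, E, F} — both open, so U is clopen.
  U = {A, D, F}, X ∖ U = {B, C, E} — both open, so U is clopen.
  U = {B, C, E}, X ∖ U = {A, D, F} — both open, so U is clopen.
  U = {B, C, E, F}, X ∖ U = {A, D} — both open, so U is clopen.
  U = {A, B, C, D, E}, X ∖ U = {F} — both open, so U is clopen.
  U = {A, B, C, D, E, F}, X ∖ U = ∅ — both open, so U is clopen.
Nontrivial clopen(s) exist: e.g. {F}. So (X, τ) is disconnected.
Compute connected components by grouping points that agree on all clopens:
  component: {F}
  component: {A, D}
  component: {B, C, E}


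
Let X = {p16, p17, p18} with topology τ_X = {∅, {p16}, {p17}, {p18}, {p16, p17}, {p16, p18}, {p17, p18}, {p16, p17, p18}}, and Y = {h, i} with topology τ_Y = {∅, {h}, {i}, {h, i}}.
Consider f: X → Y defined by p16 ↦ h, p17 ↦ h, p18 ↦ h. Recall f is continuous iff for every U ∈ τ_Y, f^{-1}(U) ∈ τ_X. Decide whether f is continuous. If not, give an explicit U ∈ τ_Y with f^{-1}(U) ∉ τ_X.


f IS continuous.

Compute f^{-1}(U) for each U ∈ τ_Y:
  U = ∅: f^{-1}(U) = ∅ ∈ τ_X ✓.
  U = {h}: f^{-1}(U) = {p16, p17, p18} ∈ τ_X ✓.
  U = {i}: f^{-1}(U) = ∅ ∈ τ_X ✓.
  U = {h, i}: f^{-1}(U) = {p16, p17, p18} ∈ τ_X ✓.
Every preimage lies in τ_X, so f IS continuous.


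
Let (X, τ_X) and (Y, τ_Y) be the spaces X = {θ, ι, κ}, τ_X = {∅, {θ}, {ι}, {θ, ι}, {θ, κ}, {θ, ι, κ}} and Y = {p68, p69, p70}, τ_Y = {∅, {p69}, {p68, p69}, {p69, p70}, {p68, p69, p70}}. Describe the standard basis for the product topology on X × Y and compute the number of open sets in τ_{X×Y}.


Basis B = {∅ × ∅, {θ} × {p69}, {ι} × {p69}, {θ} × {p68, p69}, {θ} × {p69, p70}, {θ, ι} × {p69}, {θ, κ} × {p69}, {ι} × {p68, p69}, {ι} × {p69, p70}, {θ} × {p68, p69, p70}, {θ, ι, κ} × {p69}, {ι} × {p68, p69, p70}, {θ, ι} × {p68, p69}, {θ, κ} × {p68, p69}, {θ, ι} × {p69, p70}, {θ, κ} × {p69, p70}, {θ, ι} × {p68, p69, p70}, {θ, κ} × {p68, p69, p70}, {θ, ι, κ} × {p68, p69}, {θ, ι, κ} × {p69, p70}, {θ, ι, κ} × {p68, p69, p70}}; |τ_{X×Y}| = 70.

Enumerate products U × V with U ∈ τ_X, V ∈ τ_Y (deduplicated):
  ∅ × ∅ = {} (∅)
  {θ} × {p69} = {(θ,p69)}
  {ι} × {p69} = {(ι,p69)}
  {θ} × {p68, p69} = {(θ,p68), (θ,p69)}
  {θ} × {p69, p70} = {(θ,p69), (θ,p70)}
  {θ, ι} × {p69} = {(θ,p69), (ι,p69)}
  {θ, κ} × {p69} = {(θ,p69), (κ,p69)}
  {ι} × {p68, p69} = {(ι,p68), (ι,p69)}
  {ι} × {p69, p70} = {(ι,p69), (ι,p70)}
  {θ} × {p68, p69, p70} = {(θ,p68), (θ,p69), (θ,p70)}
  {θ, ι, κ} × {p69} = {(θ,p69), (ι,p69), (κ,p69)}
  {ι} × {p68, p69, p70} = {(ι,p68), (ι,p69), (ι,p70)}
  {θ, ι} × {p68, p69} = {(θ,p68), (θ,p69), (ι,p68), (ι,p69)}
  {θ, κ} × {p68, p69} = {(θ,p68), (θ,p69), (κ,p68), (κ,p69)}
  {θ, ι} × {p69, p70} = {(θ,p69), (θ,p70), (ι,p69), (ι,p70)}
  {θ, κ} × {p69, p70} = {(θ,p69), (θ,p70), (κ,p69), (κ,p70)}
  {θ, ι} × {p68, p69, p70} = {(θ,p68), (θ,p69), (θ,p70), (ι,p68), (ι,p69), (ι,p70)}
  {θ, κ} × {p68, p69, p70} = {(θ,p68), (θ,p69), (θ,p70), (κ,p68), (κ,p69), (κ,p70)}
  {θ, ι, κ} × {p68, p69} = {(θ,p68), (θ,p69), (ι,p68), (ι,p69), (κ,p68), (κ,p69)}
  {θ, ι, κ} × {p69, p70} = {(θ,p69), (θ,p70), (ι,p69), (ι,p70), (κ,p69), (κ,p70)}
  {θ, ι, κ} × {p68, p69, p70} = {(θ,p68), (θ,p69), (θ,p70), (ι,p68), (ι,p69), (ι,p70), (κ,p68), (κ,p69), (κ,p70)}
These 21 distinct sets form the basis B.
Close under arbitrary unions to get τ_{X×Y}; counting gives |τ_{X×Y}| = 70.


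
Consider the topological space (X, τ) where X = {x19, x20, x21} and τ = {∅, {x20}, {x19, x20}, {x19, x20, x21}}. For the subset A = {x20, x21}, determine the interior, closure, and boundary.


int(A) = {x20}, cl(A) = {x19, x20, x21}, ∂A = {x19, x21}.

Closed sets in (X, τ) are complements of opens:
  closed(X, τ) = {∅, {x21}, {x19, x21}, {x19, x20, x21}}.
int(A) = ⋃ {U ∈ τ : U ⊆ A}. Opens contained in A: ∅, {x20}.
Taking the union of these: int(A) = {x20}.
cl(A) = ⋂ {C closed : A ⊆ C}. Closed sets containing A: {x19, x20, x21}.
Intersecting these: cl(A) = {x19, x20, x21}.
∂A = cl(A) ∖ int(A) = {x19, x20, x21} ∖ {x20} = {x19, x21}.


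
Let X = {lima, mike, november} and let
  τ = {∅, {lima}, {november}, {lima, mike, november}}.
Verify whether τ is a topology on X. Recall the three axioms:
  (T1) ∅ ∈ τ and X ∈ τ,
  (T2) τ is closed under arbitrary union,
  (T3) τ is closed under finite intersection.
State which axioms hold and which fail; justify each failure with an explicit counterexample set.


τ is NOT a topology on X.

Axiom (T1): ∅ ∈ τ? Yes; X ∈ τ? Yes.
Axiom (T2/T3): check pairwise unions and intersections of members of τ.
Counterexample for (T2): {lima} ∪ {november} = {lima, november} ∉ τ. Therefore τ is NOT a topology.


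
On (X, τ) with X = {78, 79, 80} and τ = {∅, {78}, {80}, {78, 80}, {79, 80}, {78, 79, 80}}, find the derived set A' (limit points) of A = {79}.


A' = ∅

For each x ∈ X, list the open sets U ∈ τ with x ∈ U, then check whether U ∩ (A ∖ {x}) ≠ ∅ for every such U.
  x = 78: open {78} ∋ x has {78} ∩ (A ∖ {78}) = ∅, so x is NOT a limit point.
  x = 79: open {79, 80} ∋ x has {79, 80} ∩ (A ∖ {79}) = ∅, so x is NOT a limit point.
  x = 80: open {80} ∋ x has {80} ∩ (A ∖ {80}) = ∅, so x is NOT a limit point.
Collecting: A' = ∅.


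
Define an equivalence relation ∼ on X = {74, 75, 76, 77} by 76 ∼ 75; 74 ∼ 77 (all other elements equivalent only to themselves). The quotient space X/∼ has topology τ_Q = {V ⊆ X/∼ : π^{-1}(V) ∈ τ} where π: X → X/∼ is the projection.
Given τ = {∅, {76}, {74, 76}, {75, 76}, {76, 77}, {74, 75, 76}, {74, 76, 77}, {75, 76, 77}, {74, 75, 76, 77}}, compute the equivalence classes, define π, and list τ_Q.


X/∼ = {[74=77], [75=76]}; |τ_Q| = 3.

Equivalence classes: [74=77], [75=76].
Quotient map π: X → X/∼ sends 74 ↦ [74=77], 75 ↦ [75=76], 76 ↦ [75=76], 77 ↦ [74=77].
For each subset V ⊆ X/∼, compute π^{-1}(V) ⊆ X and check whether π^{-1}(V) ∈ τ. V is open in τ_Q iff π^{-1}(V) ∈ τ.
  V = {}: π^{-1}(V) = ∅ ∈ τ ✓.
  V = {[74=77]}: π^{-1}(V) = {74, 77} ∉ τ ✗.
  V = {[75=76]}: π^{-1}(V) = {75, 76} ∈ τ ✓.
  V = {[74=77], [75=76]}: π^{-1}(V) = {74, 75, 76, 77} ∈ τ ✓.
Open sets in the quotient: τ_Q = {{}, {[75=76]}, {[74=77], [75=76]}} (3 elements).


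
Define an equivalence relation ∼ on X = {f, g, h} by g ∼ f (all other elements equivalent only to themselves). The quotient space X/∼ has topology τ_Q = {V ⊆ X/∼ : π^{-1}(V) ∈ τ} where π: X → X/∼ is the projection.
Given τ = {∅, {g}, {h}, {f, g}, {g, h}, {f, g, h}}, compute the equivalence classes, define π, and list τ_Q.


X/∼ = {[f=g], [h]}; |τ_Q| = 4.

Equivalence classes: [f=g], [h].
Quotient map π: X → X/∼ sends f ↦ [f=g], g ↦ [f=g], h ↦ [h].
For each subset V ⊆ X/∼, compute π^{-1}(V) ⊆ X and check whether π^{-1}(V) ∈ τ. V is open in τ_Q iff π^{-1}(V) ∈ τ.
  V = {}: π^{-1}(V) = ∅ ∈ τ ✓.
  V = {[f=g]}: π^{-1}(V) = {f, g} ∈ τ ✓.
  V = {[h]}: π^{-1}(V) = {h} ∈ τ ✓.
  V = {[f=g], [h]}: π^{-1}(V) = {f, g, h} ∈ τ ✓.
Open sets in the quotient: τ_Q = {{}, {[f=g]}, {[h]}, {[f=g], [h]}} (4 elements).


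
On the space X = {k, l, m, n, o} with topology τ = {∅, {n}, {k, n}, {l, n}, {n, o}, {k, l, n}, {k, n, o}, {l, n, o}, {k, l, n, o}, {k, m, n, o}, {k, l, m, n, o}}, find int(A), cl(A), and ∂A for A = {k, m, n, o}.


int(A) = {k, m, n, o}, cl(A) = {k, l, m, n, o}, ∂A = {l}.

Closed sets in (X, τ) are complements of opens:
  closed(X, τ) = {∅, {l}, {m}, {k, m}, {l, m}, {m, o}, {k, l, m}, {k, m, o}, {l, m, o}, {k, l, m, o}, {k, l, m, n, o}}.
int(A) = ⋃ {U ∈ τ : U ⊆ A}. Opens contained in A: ∅, {n}, {k, n}, {n, o}, {k, n, o}, {k, m, n, o}.
Taking the union of these: int(A) = {k, m, n, o}.
cl(A) = ⋂ {C closed : A ⊆ C}. Closed sets containing A: {k, l, m, n, o}.
Intersecting these: cl(A) = {k, l, m, n, o}.
∂A = cl(A) ∖ int(A) = {k, l, m, n, o} ∖ {k, m, n, o} = {l}.


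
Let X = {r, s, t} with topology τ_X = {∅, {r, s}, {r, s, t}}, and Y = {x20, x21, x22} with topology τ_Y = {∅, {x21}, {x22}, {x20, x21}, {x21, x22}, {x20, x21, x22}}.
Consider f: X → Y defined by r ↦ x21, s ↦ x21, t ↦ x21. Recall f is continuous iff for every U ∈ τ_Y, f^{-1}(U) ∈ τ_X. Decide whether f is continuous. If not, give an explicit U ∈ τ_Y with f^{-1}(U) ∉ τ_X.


f IS continuous.

Compute f^{-1}(U) for each U ∈ τ_Y:
  U = ∅: f^{-1}(U) = ∅ ∈ τ_X ✓.
  U = {x21}: f^{-1}(U) = {r, s, t} ∈ τ_X ✓.
  U = {x22}: f^{-1}(U) = ∅ ∈ τ_X ✓.
  U = {x20, x21}: f^{-1}(U) = {r, s, t} ∈ τ_X ✓.
  U = {x21, x22}: f^{-1}(U) = {r, s, t} ∈ τ_X ✓.
  U = {x20, x21, x22}: f^{-1}(U) = {r, s, t} ∈ τ_X ✓.
Every preimage lies in τ_X, so f IS continuous.


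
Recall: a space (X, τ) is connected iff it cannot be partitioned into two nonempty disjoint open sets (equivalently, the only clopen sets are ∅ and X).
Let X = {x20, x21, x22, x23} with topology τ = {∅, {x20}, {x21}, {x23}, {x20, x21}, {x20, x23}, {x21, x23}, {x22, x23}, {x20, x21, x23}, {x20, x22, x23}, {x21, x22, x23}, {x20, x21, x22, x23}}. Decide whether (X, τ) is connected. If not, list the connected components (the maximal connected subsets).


(X, τ) is disconnected; components = [{x20}, {x21}, {x22, x23}].

Find clopen sets (U ∈ τ with X ∖ U ∈ τ):
  U = ∅, X ∖ U = {x20, x21, x22, x23} — both open, so U is clopen.
  U = {x20}, X ∖ U = {x21, x22, x23} — both open, so U is clopen.
  U = {x21}, X ∖ U = {x20, x22, x23} — both open, so U is clopen.
  U = {x20, x21}, X ∖ U = {x22, x23} — both open, so U is clopen.
  U = {x22, x23}, X ∖ U = {x20, x21} — both open, so U is clopen.
  U = {x20, x22, x23}, X ∖ U = {x21} — both open, so U is clopen.
  U = {x21, x22, x23}, X ∖ U = {x20} — both open, so U is clopen.
  U = {x20, x21, x22, x23}, X ∖ U = ∅ — both open, so U is clopen.
Nontrivial clopen(s) exist: e.g. {x21}. So (X, τ) is disconnected.
Compute connected components by grouping points that agree on all clopens:
  component: {x20}
  component: {x21}
  component: {x22, x23}
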